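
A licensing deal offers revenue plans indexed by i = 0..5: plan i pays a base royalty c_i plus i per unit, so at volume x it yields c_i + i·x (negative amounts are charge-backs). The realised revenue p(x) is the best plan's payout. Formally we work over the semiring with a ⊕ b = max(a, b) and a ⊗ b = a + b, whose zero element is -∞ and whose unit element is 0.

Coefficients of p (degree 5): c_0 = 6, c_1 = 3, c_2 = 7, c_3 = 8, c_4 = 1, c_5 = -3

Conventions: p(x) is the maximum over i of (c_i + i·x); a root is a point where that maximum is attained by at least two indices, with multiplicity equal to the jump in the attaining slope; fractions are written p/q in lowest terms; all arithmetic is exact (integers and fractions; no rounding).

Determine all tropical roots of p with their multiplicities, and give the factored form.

hull edge (i=0, c=6) to (i=3, c=8): slope 2/3, span 3
hull edge (i=3, c=8) to (i=5, c=-3): slope -11/2, span 2
Factored form: p(x) = -3 ⊗ (x ⊕ (-2/3)) ⊗ (x ⊕ (-2/3)) ⊗ (x ⊕ (-2/3)) ⊗ (x ⊕ 11/2) ⊗ (x ⊕ 11/2)
Answer: roots = -2/3 (mult 3), 11/2 (mult 2)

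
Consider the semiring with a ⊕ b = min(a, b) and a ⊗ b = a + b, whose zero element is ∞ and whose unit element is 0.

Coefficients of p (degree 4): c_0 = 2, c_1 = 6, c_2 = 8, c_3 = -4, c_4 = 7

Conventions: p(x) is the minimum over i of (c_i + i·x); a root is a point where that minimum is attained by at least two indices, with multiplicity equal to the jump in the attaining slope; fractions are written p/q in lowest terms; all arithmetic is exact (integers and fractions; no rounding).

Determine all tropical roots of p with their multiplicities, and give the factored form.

hull edge (i=0, c=2) to (i=3, c=-4): slope -2, span 3
hull edge (i=3, c=-4) to (i=4, c=7): slope 11, span 1
Factored form: p(x) = 7 ⊗ (x ⊕ (-11)) ⊗ (x ⊕ 2) ⊗ (x ⊕ 2) ⊗ (x ⊕ 2)
Answer: roots = -11 (mult 1), 2 (mult 3)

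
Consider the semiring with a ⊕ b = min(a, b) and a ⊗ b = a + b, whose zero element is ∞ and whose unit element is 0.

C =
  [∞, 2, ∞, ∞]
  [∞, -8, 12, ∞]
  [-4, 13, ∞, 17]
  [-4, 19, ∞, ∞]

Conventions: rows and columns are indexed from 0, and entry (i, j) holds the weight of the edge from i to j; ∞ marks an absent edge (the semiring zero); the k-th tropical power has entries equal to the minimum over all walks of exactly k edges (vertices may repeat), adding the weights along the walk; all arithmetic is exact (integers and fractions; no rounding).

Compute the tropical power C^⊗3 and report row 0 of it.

C^⊗2:
  [∞, -6, 14, ∞]
  [8, -16, 4, 29]
  [13, -2, 25, ∞]
  [∞, -2, 31, ∞]
C^⊗3:
  [10, -14, 6, 31]
  [0, -24, -4, 21]
  [21, -10, 10, 42]
  [27, -10, 10, 48]
Answer: row 0 of C^⊗3 = [10, -14, 6, 31]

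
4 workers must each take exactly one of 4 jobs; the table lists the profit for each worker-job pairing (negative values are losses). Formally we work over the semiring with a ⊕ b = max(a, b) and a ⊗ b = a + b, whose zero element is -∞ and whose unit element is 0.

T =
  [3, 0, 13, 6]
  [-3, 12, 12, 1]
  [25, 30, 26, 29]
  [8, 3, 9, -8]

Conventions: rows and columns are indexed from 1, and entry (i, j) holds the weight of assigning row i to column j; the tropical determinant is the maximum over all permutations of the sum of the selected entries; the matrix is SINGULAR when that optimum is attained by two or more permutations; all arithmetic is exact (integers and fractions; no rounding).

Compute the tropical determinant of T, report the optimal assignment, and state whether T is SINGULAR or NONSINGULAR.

σ = (1, 2, 3, 4): 3 + 12 + 26 + (-8) = 33
σ = (1, 2, 4, 3): 3 + 12 + 29 + 9 = 53
σ = (1, 3, 2, 4): 3 + 12 + 30 + (-8) = 37
σ = (1, 3, 4, 2): 3 + 12 + 29 + 3 = 47
σ = (1, 4, 2, 3): 3 + 1 + 30 + 9 = 43
σ = (1, 4, 3, 2): 3 + 1 + 26 + 3 = 33
σ = (2, 1, 3, 4): 0 + (-3) + 26 + (-8) = 15
σ = (2, 1, 4, 3): 0 + (-3) + 29 + 9 = 35
σ = (2, 3, 1, 4): 0 + 12 + 25 + (-8) = 29
σ = (2, 3, 4, 1): 0 + 12 + 29 + 8 = 49
σ = (2, 4, 1, 3): 0 + 1 + 25 + 9 = 35
σ = (2, 4, 3, 1): 0 + 1 + 26 + 8 = 35
σ = (3, 1, 2, 4): 13 + (-3) + 30 + (-8) = 32
σ = (3, 1, 4, 2): 13 + (-3) + 29 + 3 = 42
σ = (3, 2, 1, 4): 13 + 12 + 25 + (-8) = 42
σ = (3, 2, 4, 1): 13 + 12 + 29 + 8 = 62
σ = (3, 4, 1, 2): 13 + 1 + 25 + 3 = 42
σ = (3, 4, 2, 1): 13 + 1 + 30 + 8 = 52
σ = (4, 1, 2, 3): 6 + (-3) + 30 + 9 = 42
σ = (4, 1, 3, 2): 6 + (-3) + 26 + 3 = 32
σ = (4, 2, 1, 3): 6 + 12 + 25 + 9 = 52
σ = (4, 2, 3, 1): 6 + 12 + 26 + 8 = 52
σ = (4, 3, 1, 2): 6 + 12 + 25 + 3 = 46
σ = (4, 3, 2, 1): 6 + 12 + 30 + 8 = 56
Optimal value attained by: σ = (3, 2, 4, 1).
Answer: det⊕(T) = 62; verdict: NONSINGULAR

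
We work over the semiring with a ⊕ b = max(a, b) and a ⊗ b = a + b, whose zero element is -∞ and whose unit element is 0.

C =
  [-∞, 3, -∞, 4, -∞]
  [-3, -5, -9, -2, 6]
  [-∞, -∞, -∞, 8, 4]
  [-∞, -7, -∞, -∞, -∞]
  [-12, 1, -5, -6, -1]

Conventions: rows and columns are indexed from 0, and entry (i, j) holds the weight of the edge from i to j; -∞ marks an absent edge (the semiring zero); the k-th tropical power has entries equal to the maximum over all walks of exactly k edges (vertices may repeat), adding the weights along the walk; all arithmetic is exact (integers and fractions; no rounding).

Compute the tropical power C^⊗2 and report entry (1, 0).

C^⊗2:
  [0, -2, -6, 1, 9]
  [-6, 7, 1, 1, 5]
  [-8, 5, -1, -2, 3]
  [-10, -12, -16, -9, -1]
  [-2, 0, -6, 3, 7]
Key observation: the optimum is the walk 1->4->0, with weight 6 + (-12) = -6.
Optimal value attained by: walk 1->4->0.
Answer: (C^⊗2)[1][0] = -6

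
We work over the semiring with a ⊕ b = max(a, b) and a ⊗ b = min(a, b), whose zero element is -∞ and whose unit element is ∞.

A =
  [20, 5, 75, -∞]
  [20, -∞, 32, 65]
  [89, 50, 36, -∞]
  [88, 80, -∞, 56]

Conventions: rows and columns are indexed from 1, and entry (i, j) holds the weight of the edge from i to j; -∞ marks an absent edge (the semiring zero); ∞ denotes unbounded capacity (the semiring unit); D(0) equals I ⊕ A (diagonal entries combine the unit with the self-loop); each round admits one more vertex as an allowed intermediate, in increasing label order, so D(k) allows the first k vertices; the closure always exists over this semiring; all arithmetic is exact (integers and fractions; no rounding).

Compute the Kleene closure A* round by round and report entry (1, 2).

D(0):
  [∞, 5, 75, -∞]
  [20, ∞, 32, 65]
  [89, 50, ∞, -∞]
  [88, 80, -∞, ∞]
D(1):
  [∞, 5, 75, -∞]
  [20, ∞, 32, 65]
  [89, 50, ∞, -∞]
  [88, 80, 75, ∞]
D(2):
  [∞, 5, 75, 5]
  [20, ∞, 32, 65]
  [89, 50, ∞, 50]
  [88, 80, 75, ∞]
D(3):
  [∞, 50, 75, 50]
  [32, ∞, 32, 65]
  [89, 50, ∞, 50]
  [88, 80, 75, ∞]
D(4):
  [∞, 50, 75, 50]
  [65, ∞, 65, 65]
  [89, 50, ∞, 50]
  [88, 80, 75, ∞]
Answer: A*[1][2] = 50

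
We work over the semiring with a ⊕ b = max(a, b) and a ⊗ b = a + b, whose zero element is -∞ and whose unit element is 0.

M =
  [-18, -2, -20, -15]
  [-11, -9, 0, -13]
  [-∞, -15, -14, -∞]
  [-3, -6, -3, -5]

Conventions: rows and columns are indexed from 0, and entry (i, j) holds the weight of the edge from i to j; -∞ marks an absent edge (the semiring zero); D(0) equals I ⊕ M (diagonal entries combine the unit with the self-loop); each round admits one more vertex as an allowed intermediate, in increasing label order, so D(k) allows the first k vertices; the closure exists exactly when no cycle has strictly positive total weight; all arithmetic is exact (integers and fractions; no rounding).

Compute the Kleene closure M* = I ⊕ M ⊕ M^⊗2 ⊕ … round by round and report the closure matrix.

D(0):
  [0, -2, -20, -15]
  [-11, 0, 0, -13]
  [-∞, -15, 0, -∞]
  [-3, -6, -3, 0]
D(1):
  [0, -2, -20, -15]
  [-11, 0, 0, -13]
  [-∞, -15, 0, -∞]
  [-3, -5, -3, 0]
D(2):
  [0, -2, -2, -15]
  [-11, 0, 0, -13]
  [-26, -15, 0, -28]
  [-3, -5, -3, 0]
D(3):
  [0, -2, -2, -15]
  [-11, 0, 0, -13]
  [-26, -15, 0, -28]
  [-3, -5, -3, 0]
D(4):
  [0, -2, -2, -15]
  [-11, 0, 0, -13]
  [-26, -15, 0, -28]
  [-3, -5, -3, 0]
Answer: M* = [[0, -2, -2, -15], [-11, 0, 0, -13], [-26, -15, 0, -28], [-3, -5, -3, 0]]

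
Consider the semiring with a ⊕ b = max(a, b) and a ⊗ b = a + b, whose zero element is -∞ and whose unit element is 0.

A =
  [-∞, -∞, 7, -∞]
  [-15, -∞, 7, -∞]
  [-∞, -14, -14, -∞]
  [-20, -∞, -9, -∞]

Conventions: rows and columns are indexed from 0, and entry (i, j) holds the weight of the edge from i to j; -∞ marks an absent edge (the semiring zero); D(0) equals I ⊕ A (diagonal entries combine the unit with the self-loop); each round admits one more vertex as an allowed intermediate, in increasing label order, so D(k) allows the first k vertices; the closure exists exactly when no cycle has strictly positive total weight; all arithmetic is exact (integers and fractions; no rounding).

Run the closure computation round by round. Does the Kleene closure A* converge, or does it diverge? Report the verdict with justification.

D(0):
  [0, -∞, 7, -∞]
  [-15, 0, 7, -∞]
  [-∞, -14, 0, -∞]
  [-20, -∞, -9, 0]
D(1):
  [0, -∞, 7, -∞]
  [-15, 0, 7, -∞]
  [-∞, -14, 0, -∞]
  [-20, -∞, -9, 0]
D(2):
  [0, -∞, 7, -∞]
  [-15, 0, 7, -∞]
  [-29, -14, 0, -∞]
  [-20, -∞, -9, 0]
D(3):
  [0, -7, 7, -∞]
  [-15, 0, 7, -∞]
  [-29, -14, 0, -∞]
  [-20, -23, -9, 0]
D(4):
  [0, -7, 7, -∞]
  [-15, 0, 7, -∞]
  [-29, -14, 0, -∞]
  [-20, -23, -9, 0]
Key observation: every diagonal entry stays at the unit through all rounds, so no improving cycle exists.
Answer: CONVERGES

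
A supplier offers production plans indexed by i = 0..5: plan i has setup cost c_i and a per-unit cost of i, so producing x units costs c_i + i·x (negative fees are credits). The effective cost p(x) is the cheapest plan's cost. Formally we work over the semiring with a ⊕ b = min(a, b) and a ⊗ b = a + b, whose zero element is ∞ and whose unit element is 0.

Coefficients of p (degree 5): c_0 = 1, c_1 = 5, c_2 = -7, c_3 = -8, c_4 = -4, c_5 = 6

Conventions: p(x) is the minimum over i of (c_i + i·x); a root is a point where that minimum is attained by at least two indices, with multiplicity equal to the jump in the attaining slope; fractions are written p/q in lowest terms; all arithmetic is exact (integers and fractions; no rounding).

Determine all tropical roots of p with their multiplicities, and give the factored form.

hull edge (i=0, c=1) to (i=2, c=-7): slope -4, span 2
hull edge (i=2, c=-7) to (i=3, c=-8): slope -1, span 1
hull edge (i=3, c=-8) to (i=4, c=-4): slope 4, span 1
hull edge (i=4, c=-4) to (i=5, c=6): slope 10, span 1
Factored form: p(x) = 6 ⊗ (x ⊕ (-10)) ⊗ (x ⊕ (-4)) ⊗ (x ⊕ 1) ⊗ (x ⊕ 4) ⊗ (x ⊕ 4)
Answer: roots = -10 (mult 1), -4 (mult 1), 1 (mult 1), 4 (mult 2)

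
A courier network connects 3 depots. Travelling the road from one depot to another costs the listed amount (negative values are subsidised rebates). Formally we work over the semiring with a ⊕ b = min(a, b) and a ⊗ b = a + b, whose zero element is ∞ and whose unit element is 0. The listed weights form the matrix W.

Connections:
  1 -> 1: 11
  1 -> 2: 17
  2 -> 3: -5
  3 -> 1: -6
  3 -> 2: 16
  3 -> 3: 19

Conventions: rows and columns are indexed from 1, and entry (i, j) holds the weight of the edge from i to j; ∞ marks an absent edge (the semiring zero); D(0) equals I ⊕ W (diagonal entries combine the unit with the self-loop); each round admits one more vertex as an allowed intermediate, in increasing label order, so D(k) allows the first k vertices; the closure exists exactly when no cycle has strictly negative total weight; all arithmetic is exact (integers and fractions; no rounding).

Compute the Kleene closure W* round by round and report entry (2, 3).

D(0):
  [0, 17, ∞]
  [∞, 0, -5]
  [-6, 16, 0]
D(1):
  [0, 17, ∞]
  [∞, 0, -5]
  [-6, 11, 0]
D(2):
  [0, 17, 12]
  [∞, 0, -5]
  [-6, 11, 0]
D(3):
  [0, 17, 12]
  [-11, 0, -5]
  [-6, 11, 0]
Answer: W*[2][3] = -5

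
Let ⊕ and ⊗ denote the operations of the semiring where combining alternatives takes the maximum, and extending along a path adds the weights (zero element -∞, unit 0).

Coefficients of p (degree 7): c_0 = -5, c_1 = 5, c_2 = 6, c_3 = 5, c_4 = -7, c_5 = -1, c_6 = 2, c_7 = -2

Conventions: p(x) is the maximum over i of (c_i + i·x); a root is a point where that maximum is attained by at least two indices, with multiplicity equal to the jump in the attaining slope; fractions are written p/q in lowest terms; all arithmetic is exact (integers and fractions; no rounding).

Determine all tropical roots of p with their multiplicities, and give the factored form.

hull edge (i=0, c=-5) to (i=1, c=5): slope 10, span 1
hull edge (i=1, c=5) to (i=2, c=6): slope 1, span 1
hull edge (i=2, c=6) to (i=6, c=2): slope -1, span 4
hull edge (i=6, c=2) to (i=7, c=-2): slope -4, span 1
Factored form: p(x) = -2 ⊗ (x ⊕ (-10)) ⊗ (x ⊕ (-1)) ⊗ (x ⊕ 1) ⊗ (x ⊕ 1) ⊗ (x ⊕ 1) ⊗ (x ⊕ 1) ⊗ (x ⊕ 4)
Answer: roots = -10 (mult 1), -1 (mult 1), 1 (mult 4), 4 (mult 1)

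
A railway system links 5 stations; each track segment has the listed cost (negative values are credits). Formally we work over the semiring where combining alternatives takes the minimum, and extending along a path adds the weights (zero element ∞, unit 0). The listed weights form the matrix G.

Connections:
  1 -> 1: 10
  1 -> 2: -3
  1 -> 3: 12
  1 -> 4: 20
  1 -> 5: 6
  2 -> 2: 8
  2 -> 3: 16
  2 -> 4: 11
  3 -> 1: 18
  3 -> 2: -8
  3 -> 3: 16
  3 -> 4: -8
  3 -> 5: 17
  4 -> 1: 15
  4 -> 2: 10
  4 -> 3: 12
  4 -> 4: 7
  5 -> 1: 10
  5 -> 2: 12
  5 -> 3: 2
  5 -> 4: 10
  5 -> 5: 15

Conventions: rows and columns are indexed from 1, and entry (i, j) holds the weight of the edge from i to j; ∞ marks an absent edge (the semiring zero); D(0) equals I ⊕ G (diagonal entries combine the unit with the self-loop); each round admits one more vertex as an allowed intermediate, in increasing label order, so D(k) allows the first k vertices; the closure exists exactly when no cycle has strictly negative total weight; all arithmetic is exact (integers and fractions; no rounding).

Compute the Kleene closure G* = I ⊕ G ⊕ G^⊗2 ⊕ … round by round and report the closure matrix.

D(0):
  [0, -3, 12, 20, 6]
  [∞, 0, 16, 11, ∞]
  [18, -8, 0, -8, 17]
  [15, 10, 12, 0, ∞]
  [10, 12, 2, 10, 0]
D(1):
  [0, -3, 12, 20, 6]
  [∞, 0, 16, 11, ∞]
  [18, -8, 0, -8, 17]
  [15, 10, 12, 0, 21]
  [10, 7, 2, 10, 0]
D(2):
  [0, -3, 12, 8, 6]
  [∞, 0, 16, 11, ∞]
  [18, -8, 0, -8, 17]
  [15, 10, 12, 0, 21]
  [10, 7, 2, 10, 0]
D(3):
  [0, -3, 12, 4, 6]
  [34, 0, 16, 8, 33]
  [18, -8, 0, -8, 17]
  [15, 4, 12, 0, 21]
  [10, -6, 2, -6, 0]
D(4):
  [0, -3, 12, 4, 6]
  [23, 0, 16, 8, 29]
  [7, -8, 0, -8, 13]
  [15, 4, 12, 0, 21]
  [9, -6, 2, -6, 0]
D(5):
  [0, -3, 8, 0, 6]
  [23, 0, 16, 8, 29]
  [7, -8, 0, -8, 13]
  [15, 4, 12, 0, 21]
  [9, -6, 2, -6, 0]
Answer: G* = [[0, -3, 8, 0, 6], [23, 0, 16, 8, 29], [7, -8, 0, -8, 13], [15, 4, 12, 0, 21], [9, -6, 2, -6, 0]]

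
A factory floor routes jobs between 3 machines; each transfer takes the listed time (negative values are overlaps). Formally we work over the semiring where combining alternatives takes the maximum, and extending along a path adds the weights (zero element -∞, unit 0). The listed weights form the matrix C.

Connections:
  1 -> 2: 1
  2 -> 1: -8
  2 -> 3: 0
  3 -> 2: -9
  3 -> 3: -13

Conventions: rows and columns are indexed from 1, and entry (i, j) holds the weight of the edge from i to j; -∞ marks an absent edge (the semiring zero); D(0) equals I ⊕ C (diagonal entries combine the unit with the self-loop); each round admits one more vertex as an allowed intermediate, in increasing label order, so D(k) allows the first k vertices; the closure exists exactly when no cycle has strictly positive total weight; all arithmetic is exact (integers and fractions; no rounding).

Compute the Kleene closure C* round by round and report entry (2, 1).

D(0):
  [0, 1, -∞]
  [-8, 0, 0]
  [-∞, -9, 0]
D(1):
  [0, 1, -∞]
  [-8, 0, 0]
  [-∞, -9, 0]
D(2):
  [0, 1, 1]
  [-8, 0, 0]
  [-17, -9, 0]
D(3):
  [0, 1, 1]
  [-8, 0, 0]
  [-17, -9, 0]
Answer: C*[2][1] = -8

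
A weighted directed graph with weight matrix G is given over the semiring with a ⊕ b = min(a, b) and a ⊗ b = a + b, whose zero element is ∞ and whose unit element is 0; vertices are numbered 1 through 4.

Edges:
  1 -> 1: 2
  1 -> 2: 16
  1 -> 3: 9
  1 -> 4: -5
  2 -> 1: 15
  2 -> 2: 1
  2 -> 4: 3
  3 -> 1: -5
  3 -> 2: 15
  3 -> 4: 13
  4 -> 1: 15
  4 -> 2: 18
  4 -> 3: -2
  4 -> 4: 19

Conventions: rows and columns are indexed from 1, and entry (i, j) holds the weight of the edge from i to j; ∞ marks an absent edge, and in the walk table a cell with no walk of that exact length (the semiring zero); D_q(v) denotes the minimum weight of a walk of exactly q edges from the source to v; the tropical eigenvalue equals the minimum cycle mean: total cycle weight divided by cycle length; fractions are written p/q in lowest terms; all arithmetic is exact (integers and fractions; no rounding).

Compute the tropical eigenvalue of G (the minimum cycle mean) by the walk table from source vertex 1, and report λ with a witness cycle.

q=0: [0, ∞, ∞, ∞]
q=1: [2, 16, 9, -5]
q=2: [4, 13, -7, -3]
q=3: [-12, 8, -5, -1]
q=4: [-10, 4, -3, -17]
Optimal cycle mean attained by: cycle 1->4->3->1, total (-5) + (-2) + (-5), length 3.
Answer: λ = -4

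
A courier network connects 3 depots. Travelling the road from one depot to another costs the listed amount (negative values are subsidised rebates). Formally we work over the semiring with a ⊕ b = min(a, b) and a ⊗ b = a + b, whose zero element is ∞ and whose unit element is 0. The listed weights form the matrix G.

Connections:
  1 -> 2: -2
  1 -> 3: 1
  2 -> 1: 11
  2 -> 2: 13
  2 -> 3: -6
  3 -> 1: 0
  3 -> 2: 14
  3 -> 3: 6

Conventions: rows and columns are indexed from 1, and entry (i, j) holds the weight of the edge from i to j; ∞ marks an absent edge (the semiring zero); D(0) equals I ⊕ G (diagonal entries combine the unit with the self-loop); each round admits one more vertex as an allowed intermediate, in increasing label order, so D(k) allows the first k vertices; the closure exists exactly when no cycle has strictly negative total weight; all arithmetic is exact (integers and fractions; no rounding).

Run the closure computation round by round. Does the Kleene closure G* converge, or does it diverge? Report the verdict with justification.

D(0):
  [0, -2, 1]
  [11, 0, -6]
  [0, 14, 0]
D(1):
  [0, -2, 1]
  [11, 0, -6]
  [0, -2, 0]
Detection: at round 2, diagonal entry (3, 3) turns strictly negative.
Key observation: the cycle 3->1->2->3 has total weight 0 + (-2) + (-6), which is strictly negative.
Answer: DIVERGES — negative cycle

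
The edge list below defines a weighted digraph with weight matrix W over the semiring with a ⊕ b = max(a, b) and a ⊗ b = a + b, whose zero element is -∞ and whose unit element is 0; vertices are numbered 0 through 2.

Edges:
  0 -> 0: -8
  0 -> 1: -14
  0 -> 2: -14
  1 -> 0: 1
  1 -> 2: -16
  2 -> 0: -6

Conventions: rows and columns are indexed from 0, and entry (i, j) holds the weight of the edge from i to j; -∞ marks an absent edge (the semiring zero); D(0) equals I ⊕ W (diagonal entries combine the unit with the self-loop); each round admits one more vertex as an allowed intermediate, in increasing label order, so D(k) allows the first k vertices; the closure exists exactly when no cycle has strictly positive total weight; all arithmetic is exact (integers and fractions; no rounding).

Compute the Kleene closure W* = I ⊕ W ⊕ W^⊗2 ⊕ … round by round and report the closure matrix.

D(0):
  [0, -14, -14]
  [1, 0, -16]
  [-6, -∞, 0]
D(1):
  [0, -14, -14]
  [1, 0, -13]
  [-6, -20, 0]
D(2):
  [0, -14, -14]
  [1, 0, -13]
  [-6, -20, 0]
D(3):
  [0, -14, -14]
  [1, 0, -13]
  [-6, -20, 0]
Answer: W* = [[0, -14, -14], [1, 0, -13], [-6, -20, 0]]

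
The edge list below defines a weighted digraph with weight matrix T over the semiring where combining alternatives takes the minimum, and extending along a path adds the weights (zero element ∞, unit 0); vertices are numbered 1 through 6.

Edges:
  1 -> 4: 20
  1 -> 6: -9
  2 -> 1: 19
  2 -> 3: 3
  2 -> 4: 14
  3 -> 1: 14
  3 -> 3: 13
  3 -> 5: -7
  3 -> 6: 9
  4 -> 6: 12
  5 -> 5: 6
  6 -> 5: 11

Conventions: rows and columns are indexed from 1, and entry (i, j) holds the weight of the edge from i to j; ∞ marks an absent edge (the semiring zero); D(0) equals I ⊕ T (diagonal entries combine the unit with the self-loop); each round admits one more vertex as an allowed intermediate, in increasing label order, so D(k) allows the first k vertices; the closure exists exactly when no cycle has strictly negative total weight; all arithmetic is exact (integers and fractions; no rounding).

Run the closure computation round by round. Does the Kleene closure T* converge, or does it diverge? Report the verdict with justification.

D(0):
  [0, ∞, ∞, 20, ∞, -9]
  [19, 0, 3, 14, ∞, ∞]
  [14, ∞, 0, ∞, -7, 9]
  [∞, ∞, ∞, 0, ∞, 12]
  [∞, ∞, ∞, ∞, 0, ∞]
  [∞, ∞, ∞, ∞, 11, 0]
D(1):
  [0, ∞, ∞, 20, ∞, -9]
  [19, 0, 3, 14, ∞, 10]
  [14, ∞, 0, 34, -7, 5]
  [∞, ∞, ∞, 0, ∞, 12]
  [∞, ∞, ∞, ∞, 0, ∞]
  [∞, ∞, ∞, ∞, 11, 0]
D(2):
  [0, ∞, ∞, 20, ∞, -9]
  [19, 0, 3, 14, ∞, 10]
  [14, ∞, 0, 34, -7, 5]
  [∞, ∞, ∞, 0, ∞, 12]
  [∞, ∞, ∞, ∞, 0, ∞]
  [∞, ∞, ∞, ∞, 11, 0]
D(3):
  [0, ∞, ∞, 20, ∞, -9]
  [17, 0, 3, 14, -4, 8]
  [14, ∞, 0, 34, -7, 5]
  [∞, ∞, ∞, 0, ∞, 12]
  [∞, ∞, ∞, ∞, 0, ∞]
  [∞, ∞, ∞, ∞, 11, 0]
D(4):
  [0, ∞, ∞, 20, ∞, -9]
  [17, 0, 3, 14, -4, 8]
  [14, ∞, 0, 34, -7, 5]
  [∞, ∞, ∞, 0, ∞, 12]
  [∞, ∞, ∞, ∞, 0, ∞]
  [∞, ∞, ∞, ∞, 11, 0]
D(5):
  [0, ∞, ∞, 20, ∞, -9]
  [17, 0, 3, 14, -4, 8]
  [14, ∞, 0, 34, -7, 5]
  [∞, ∞, ∞, 0, ∞, 12]
  [∞, ∞, ∞, ∞, 0, ∞]
  [∞, ∞, ∞, ∞, 11, 0]
D(6):
  [0, ∞, ∞, 20, 2, -9]
  [17, 0, 3, 14, -4, 8]
  [14, ∞, 0, 34, -7, 5]
  [∞, ∞, ∞, 0, 23, 12]
  [∞, ∞, ∞, ∞, 0, ∞]
  [∞, ∞, ∞, ∞, 11, 0]
Key observation: every diagonal entry stays at the unit through all rounds, so no improving cycle exists.
Answer: CONVERGES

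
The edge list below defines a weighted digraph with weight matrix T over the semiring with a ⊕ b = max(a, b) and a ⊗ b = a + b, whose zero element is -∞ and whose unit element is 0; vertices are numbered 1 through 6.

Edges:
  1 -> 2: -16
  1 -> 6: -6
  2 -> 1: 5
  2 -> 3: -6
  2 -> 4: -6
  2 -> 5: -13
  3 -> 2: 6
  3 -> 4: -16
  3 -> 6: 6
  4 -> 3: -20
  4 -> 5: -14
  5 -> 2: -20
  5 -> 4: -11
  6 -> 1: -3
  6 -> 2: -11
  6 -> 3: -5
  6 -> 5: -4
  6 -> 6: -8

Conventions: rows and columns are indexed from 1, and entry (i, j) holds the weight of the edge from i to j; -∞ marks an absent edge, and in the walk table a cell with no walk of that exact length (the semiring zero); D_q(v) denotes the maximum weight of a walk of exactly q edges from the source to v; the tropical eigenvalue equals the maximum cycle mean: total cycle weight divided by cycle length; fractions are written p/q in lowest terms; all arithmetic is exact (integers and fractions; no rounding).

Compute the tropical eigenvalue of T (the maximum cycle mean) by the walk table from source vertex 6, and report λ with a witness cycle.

q=0: [-∞, -∞, -∞, -∞, -∞, 0]
q=1: [-3, -11, -5, -∞, -4, -8]
q=2: [-6, 1, -13, -15, -12, 1]
q=3: [6, -7, -4, -5, -3, -7]
q=4: [-2, 2, -12, -13, -11, 2]
q=5: [7, -6, -3, -4, -2, -6]
q=6: [-1, 3, -11, -12, -10, 3]
Optimal cycle mean attained by: cycle 3->6->3, total 6 + (-5), length 2.
Answer: λ = 1/2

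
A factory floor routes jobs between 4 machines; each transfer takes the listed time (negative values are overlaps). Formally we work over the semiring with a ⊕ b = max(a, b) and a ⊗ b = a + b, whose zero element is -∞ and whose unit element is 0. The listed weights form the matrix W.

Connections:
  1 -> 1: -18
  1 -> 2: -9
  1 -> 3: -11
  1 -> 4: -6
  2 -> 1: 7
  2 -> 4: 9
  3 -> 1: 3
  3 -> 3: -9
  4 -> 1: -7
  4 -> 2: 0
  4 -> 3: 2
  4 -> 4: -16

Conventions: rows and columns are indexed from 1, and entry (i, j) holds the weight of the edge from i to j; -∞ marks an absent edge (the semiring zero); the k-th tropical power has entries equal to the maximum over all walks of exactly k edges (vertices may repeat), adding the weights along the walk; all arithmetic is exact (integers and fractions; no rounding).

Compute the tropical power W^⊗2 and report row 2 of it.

W^⊗2:
  [-2, -6, -4, 0]
  [2, 9, 11, 1]
  [-6, -6, -8, -3]
  [7, -16, -7, 9]
Answer: row 2 of W^⊗2 = [2, 9, 11, 1]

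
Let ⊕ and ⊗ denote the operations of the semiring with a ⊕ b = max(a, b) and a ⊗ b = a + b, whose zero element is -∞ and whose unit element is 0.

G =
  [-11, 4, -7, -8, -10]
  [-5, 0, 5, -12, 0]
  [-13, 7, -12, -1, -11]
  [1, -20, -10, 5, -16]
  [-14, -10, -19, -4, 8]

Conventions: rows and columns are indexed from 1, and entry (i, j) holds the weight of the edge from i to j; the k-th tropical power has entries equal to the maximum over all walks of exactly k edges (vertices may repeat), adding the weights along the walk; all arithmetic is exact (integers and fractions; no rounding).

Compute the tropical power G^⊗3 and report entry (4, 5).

G^⊗2:
  [-1, 4, 9, -3, 4]
  [-5, 12, 5, 4, 8]
  [2, 7, 12, 4, 7]
  [6, 5, -5, 10, -8]
  [-3, -2, -5, 4, 16]
G^⊗3:
  [-1, 16, 9, 8, 12]
  [7, 12, 17, 9, 16]
  [5, 19, 12, 11, 15]
  [11, 10, 10, 15, 5]
  [5, 6, 3, 12, 24]
Key observation: the optimum is the walk 4->1->2->5, with weight 1 + 4 + 0 = 5.
Optimal value attained by: walk 4->1->2->5.
Answer: (G^⊗3)[4][5] = 5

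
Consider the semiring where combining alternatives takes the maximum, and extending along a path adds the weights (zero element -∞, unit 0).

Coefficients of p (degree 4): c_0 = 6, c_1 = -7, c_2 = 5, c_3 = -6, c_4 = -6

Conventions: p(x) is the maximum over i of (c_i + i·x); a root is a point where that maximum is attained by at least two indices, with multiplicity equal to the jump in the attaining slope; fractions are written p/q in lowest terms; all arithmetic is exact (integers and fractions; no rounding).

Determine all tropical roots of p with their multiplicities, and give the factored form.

hull edge (i=0, c=6) to (i=2, c=5): slope -1/2, span 2
hull edge (i=2, c=5) to (i=4, c=-6): slope -11/2, span 2
Factored form: p(x) = -6 ⊗ (x ⊕ 1/2) ⊗ (x ⊕ 1/2) ⊗ (x ⊕ 11/2) ⊗ (x ⊕ 11/2)
Answer: roots = 1/2 (mult 2), 11/2 (mult 2)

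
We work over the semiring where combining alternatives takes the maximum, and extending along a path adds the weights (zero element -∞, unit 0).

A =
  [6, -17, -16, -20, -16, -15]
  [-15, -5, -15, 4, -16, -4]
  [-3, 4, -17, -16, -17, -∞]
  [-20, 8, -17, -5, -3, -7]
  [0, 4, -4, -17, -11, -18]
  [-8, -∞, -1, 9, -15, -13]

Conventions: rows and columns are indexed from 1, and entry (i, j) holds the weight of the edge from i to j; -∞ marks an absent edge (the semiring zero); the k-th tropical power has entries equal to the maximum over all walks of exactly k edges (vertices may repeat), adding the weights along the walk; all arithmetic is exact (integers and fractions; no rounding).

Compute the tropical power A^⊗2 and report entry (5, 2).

A^⊗2:
  [12, -11, -10, -6, -10, -9]
  [-9, 12, -5, 5, 1, -3]
  [3, -1, -11, 8, -12, 0]
  [-3, 3, -7, 12, -8, 4]
  [6, 0, -11, 8, -12, 0]
  [-2, 17, -8, 4, 6, 2]
Key observation: the optimum is the walk 5->3->2, with weight (-4) + 4 = 0.
Optimal value attained by: walk 5->3->2.
Answer: (A^⊗2)[5][2] = 0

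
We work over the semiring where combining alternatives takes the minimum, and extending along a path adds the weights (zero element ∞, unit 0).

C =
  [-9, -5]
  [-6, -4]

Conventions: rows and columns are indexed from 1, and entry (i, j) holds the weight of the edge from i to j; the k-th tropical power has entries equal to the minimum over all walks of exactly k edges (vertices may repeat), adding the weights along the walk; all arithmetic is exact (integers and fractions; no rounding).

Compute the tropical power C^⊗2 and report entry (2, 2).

C^⊗2:
  [-18, -14]
  [-15, -11]
Key observation: the optimum is the walk 2->1->2, with weight (-6) + (-5) = -11.
Optimal value attained by: walk 2->1->2.
Answer: (C^⊗2)[2][2] = -11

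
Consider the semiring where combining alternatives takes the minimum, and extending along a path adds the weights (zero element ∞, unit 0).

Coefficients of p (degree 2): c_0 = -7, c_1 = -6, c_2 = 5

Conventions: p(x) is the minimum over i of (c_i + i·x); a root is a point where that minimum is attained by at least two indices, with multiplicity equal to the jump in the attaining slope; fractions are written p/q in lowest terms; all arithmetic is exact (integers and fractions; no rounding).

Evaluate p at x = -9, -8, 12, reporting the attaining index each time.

p(-9) = min(-7+0·(-9)=-7, -6+1·(-9)=-15, 5+2·(-9)=-13) = -15 (attained by i=1)
p(-8) = min(-7+0·(-8)=-7, -6+1·(-8)=-14, 5+2·(-8)=-11) = -14 (attained by i=1)
p(12) = min(-7+0·12=-7, -6+1·12=6, 5+2·12=29) = -7 (attained by i=0)
Answer: p(-9) = -15; p(-8) = -14; p(12) = -7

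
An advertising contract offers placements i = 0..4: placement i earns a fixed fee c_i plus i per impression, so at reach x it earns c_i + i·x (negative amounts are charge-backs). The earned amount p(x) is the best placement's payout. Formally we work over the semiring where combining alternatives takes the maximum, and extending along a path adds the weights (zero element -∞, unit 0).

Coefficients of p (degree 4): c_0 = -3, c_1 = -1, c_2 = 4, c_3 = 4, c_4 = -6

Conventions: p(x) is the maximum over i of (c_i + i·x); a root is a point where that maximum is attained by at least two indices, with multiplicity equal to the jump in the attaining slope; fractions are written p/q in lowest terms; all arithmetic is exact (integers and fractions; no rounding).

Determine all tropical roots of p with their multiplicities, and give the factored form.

hull edge (i=0, c=-3) to (i=2, c=4): slope 7/2, span 2
hull edge (i=2, c=4) to (i=3, c=4): slope 0, span 1
hull edge (i=3, c=4) to (i=4, c=-6): slope -10, span 1
Factored form: p(x) = -6 ⊗ (x ⊕ (-7/2)) ⊗ (x ⊕ (-7/2)) ⊗ (x ⊕ 0) ⊗ (x ⊕ 10)
Answer: roots = -7/2 (mult 2), 0 (mult 1), 10 (mult 1)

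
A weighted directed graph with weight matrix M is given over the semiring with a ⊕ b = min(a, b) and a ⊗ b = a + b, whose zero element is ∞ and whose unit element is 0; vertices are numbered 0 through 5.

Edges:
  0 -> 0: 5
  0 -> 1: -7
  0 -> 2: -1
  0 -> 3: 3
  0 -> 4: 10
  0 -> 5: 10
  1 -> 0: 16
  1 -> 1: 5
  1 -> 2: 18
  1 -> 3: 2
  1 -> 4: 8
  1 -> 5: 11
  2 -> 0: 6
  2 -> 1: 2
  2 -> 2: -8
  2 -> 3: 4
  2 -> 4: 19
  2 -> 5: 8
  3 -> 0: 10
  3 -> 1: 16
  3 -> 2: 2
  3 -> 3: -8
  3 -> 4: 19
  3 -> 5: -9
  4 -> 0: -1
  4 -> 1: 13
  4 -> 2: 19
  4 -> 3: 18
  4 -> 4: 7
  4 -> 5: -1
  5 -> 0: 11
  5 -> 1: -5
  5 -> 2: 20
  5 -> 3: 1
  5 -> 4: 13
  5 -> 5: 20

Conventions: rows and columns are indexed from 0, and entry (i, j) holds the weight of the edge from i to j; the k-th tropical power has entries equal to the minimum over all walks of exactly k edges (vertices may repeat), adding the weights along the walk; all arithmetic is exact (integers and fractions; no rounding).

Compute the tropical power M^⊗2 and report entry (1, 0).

M^⊗2:
  [5, -2, -9, -5, 1, -6]
  [7, 6, 4, -6, 13, -7]
  [-2, -6, -16, -4, 10, -5]
  [2, -14, -6, -16, 4, -17]
  [4, -8, -2, 0, 9, 6]
  [11, 0, 3, -7, 3, -8]
Key observation: the optimum is the walk 1->4->0, with weight 8 + (-1) = 7.
Optimal value attained by: walk 1->4->0.
Answer: (M^⊗2)[1][0] = 7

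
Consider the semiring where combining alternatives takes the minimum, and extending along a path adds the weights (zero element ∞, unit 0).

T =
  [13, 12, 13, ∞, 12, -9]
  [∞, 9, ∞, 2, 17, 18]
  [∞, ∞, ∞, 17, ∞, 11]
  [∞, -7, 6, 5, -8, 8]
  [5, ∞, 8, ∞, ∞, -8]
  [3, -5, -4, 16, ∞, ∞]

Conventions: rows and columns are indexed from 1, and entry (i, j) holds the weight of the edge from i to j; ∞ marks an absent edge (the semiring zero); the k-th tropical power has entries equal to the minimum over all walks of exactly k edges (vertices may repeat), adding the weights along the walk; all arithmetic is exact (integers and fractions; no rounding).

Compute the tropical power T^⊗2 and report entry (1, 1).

T^⊗2:
  [-6, -14, -13, 7, 25, 4]
  [21, -5, 8, 7, -6, 9]
  [14, 6, 7, 22, 9, 25]
  [-3, -2, 0, -5, -3, -16]
  [-5, -13, -12, 8, 17, -4]
  [16, 4, 16, -3, 8, -6]
Key observation: the optimum is the walk 1->6->1, with weight (-9) + 3 = -6.
Optimal value attained by: walk 1->6->1.
Answer: (T^⊗2)[1][1] = -6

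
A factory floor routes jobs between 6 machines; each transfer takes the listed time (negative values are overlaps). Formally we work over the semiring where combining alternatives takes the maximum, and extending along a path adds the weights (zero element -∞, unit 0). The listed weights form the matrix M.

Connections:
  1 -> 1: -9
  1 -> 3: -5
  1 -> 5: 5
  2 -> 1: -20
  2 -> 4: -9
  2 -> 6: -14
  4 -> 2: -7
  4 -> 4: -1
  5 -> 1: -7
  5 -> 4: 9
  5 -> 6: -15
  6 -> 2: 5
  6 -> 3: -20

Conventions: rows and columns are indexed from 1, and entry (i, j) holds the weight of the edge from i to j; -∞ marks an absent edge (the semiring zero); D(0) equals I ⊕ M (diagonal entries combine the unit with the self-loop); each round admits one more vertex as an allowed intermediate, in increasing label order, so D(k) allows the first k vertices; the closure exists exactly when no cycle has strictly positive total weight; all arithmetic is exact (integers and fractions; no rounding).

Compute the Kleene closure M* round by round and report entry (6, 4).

D(0):
  [0, -∞, -5, -∞, 5, -∞]
  [-20, 0, -∞, -9, -∞, -14]
  [-∞, -∞, 0, -∞, -∞, -∞]
  [-∞, -7, -∞, 0, -∞, -∞]
  [-7, -∞, -∞, 9, 0, -15]
  [-∞, 5, -20, -∞, -∞, 0]
D(1):
  [0, -∞, -5, -∞, 5, -∞]
  [-20, 0, -25, -9, -15, -14]
  [-∞, -∞, 0, -∞, -∞, -∞]
  [-∞, -7, -∞, 0, -∞, -∞]
  [-7, -∞, -12, 9, 0, -15]
  [-∞, 5, -20, -∞, -∞, 0]
D(2):
  [0, -∞, -5, -∞, 5, -∞]
  [-20, 0, -25, -9, -15, -14]
  [-∞, -∞, 0, -∞, -∞, -∞]
  [-27, -7, -32, 0, -22, -21]
  [-7, -∞, -12, 9, 0, -15]
  [-15, 5, -20, -4, -10, 0]
D(3):
  [0, -∞, -5, -∞, 5, -∞]
  [-20, 0, -25, -9, -15, -14]
  [-∞, -∞, 0, -∞, -∞, -∞]
  [-27, -7, -32, 0, -22, -21]
  [-7, -∞, -12, 9, 0, -15]
  [-15, 5, -20, -4, -10, 0]
D(4):
  [0, -∞, -5, -∞, 5, -∞]
  [-20, 0, -25, -9, -15, -14]
  [-∞, -∞, 0, -∞, -∞, -∞]
  [-27, -7, -32, 0, -22, -21]
  [-7, 2, -12, 9, 0, -12]
  [-15, 5, -20, -4, -10, 0]
D(5):
  [0, 7, -5, 14, 5, -7]
  [-20, 0, -25, -6, -15, -14]
  [-∞, -∞, 0, -∞, -∞, -∞]
  [-27, -7, -32, 0, -22, -21]
  [-7, 2, -12, 9, 0, -12]
  [-15, 5, -20, -1, -10, 0]
D(6):
  [0, 7, -5, 14, 5, -7]
  [-20, 0, -25, -6, -15, -14]
  [-∞, -∞, 0, -∞, -∞, -∞]
  [-27, -7, -32, 0, -22, -21]
  [-7, 2, -12, 9, 0, -12]
  [-15, 5, -20, -1, -10, 0]
Answer: M*[6][4] = -1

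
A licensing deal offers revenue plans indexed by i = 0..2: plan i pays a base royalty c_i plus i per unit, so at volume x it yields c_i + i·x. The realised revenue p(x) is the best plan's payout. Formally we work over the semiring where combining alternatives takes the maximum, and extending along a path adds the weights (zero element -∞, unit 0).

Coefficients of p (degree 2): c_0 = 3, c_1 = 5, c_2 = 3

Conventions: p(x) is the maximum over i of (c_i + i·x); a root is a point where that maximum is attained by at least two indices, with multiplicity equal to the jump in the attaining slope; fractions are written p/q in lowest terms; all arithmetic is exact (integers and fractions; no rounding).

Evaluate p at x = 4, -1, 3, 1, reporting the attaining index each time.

p(4) = max(3+0·4=3, 5+1·4=9, 3+2·4=11) = 11 (attained by i=2)
p(-1) = max(3+0·(-1)=3, 5+1·(-1)=4, 3+2·(-1)=1) = 4 (attained by i=1)
p(3) = max(3+0·3=3, 5+1·3=8, 3+2·3=9) = 9 (attained by i=2)
p(1) = max(3+0·1=3, 5+1·1=6, 3+2·1=5) = 6 (attained by i=1)
Answer: p(4) = 11; p(-1) = 4; p(3) = 9; p(1) = 6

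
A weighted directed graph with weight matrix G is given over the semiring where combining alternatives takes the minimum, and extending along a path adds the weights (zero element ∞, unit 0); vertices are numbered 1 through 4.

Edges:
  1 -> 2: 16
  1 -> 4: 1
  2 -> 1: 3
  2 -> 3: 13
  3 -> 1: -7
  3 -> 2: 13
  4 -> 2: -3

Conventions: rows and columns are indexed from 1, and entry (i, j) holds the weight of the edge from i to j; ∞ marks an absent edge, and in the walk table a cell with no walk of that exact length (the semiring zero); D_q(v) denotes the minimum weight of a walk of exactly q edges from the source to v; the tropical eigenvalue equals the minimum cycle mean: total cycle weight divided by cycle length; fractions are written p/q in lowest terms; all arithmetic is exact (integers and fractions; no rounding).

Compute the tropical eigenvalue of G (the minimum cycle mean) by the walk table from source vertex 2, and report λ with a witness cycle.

q=0: [∞, 0, ∞, ∞]
q=1: [3, ∞, 13, ∞]
q=2: [6, 19, ∞, 4]
q=3: [22, 1, 32, 7]
q=4: [4, 4, 14, 23]
Optimal cycle mean attained by: cycle 1->4->2->1, total 1 + (-3) + 3, length 3.
Answer: λ = 1/3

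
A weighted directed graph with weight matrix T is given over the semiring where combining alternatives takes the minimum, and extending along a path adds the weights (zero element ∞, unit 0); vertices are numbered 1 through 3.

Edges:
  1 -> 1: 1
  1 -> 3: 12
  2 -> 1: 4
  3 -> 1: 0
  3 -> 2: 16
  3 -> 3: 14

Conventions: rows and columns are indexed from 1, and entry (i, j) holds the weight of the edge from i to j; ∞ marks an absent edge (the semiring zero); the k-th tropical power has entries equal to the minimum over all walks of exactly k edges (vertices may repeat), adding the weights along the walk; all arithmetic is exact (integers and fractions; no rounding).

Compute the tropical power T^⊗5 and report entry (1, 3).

T^⊗2:
  [2, 28, 13]
  [5, ∞, 16]
  [1, 30, 12]
T^⊗3:
  [3, 29, 14]
  [6, 32, 17]
  [2, 28, 13]
T^⊗4:
  [4, 30, 15]
  [7, 33, 18]
  [3, 29, 14]
T^⊗5:
  [5, 31, 16]
  [8, 34, 19]
  [4, 30, 15]
Key observation: the optimum is the walk 1->1->1->1->1->3, with weight 1 + 1 + 1 + 1 + 12 = 16.
Optimal value attained by: walk 1->1->1->1->1->3.
Answer: (T^⊗5)[1][3] = 16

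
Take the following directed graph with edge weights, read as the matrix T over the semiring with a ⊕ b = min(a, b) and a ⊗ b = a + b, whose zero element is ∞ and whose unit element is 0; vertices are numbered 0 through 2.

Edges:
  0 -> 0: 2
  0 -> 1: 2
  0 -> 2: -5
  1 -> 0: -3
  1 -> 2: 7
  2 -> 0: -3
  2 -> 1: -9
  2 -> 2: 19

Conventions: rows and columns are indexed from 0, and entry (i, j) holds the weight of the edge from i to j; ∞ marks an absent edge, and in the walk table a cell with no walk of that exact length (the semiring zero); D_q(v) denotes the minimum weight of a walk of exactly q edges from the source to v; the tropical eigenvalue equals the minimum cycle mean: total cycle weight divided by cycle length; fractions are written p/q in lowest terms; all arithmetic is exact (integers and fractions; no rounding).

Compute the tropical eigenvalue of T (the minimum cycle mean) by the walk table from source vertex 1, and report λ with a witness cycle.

q=0: [∞, 0, ∞]
q=1: [-3, ∞, 7]
q=2: [-1, -2, -8]
q=3: [-11, -17, -6]
Optimal cycle mean attained by: cycle 0->2->1->0, total (-5) + (-9) + (-3), length 3.
Answer: λ = -17/3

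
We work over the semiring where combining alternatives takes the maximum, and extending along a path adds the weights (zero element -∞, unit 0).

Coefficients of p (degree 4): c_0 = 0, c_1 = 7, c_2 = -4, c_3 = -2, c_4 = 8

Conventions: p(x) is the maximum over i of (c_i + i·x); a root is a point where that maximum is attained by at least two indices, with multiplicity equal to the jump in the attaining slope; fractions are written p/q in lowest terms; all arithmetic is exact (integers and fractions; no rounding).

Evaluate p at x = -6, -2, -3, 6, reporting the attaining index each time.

p(-6) = max(0+0·(-6)=0, 7+1·(-6)=1, -4+2·(-6)=-16, -2+3·(-6)=-20, 8+4·(-6)=-16) = 1 (attained by i=1)
p(-2) = max(0+0·(-2)=0, 7+1·(-2)=5, -4+2·(-2)=-8, -2+3·(-2)=-8, 8+4·(-2)=0) = 5 (attained by i=1)
p(-3) = max(0+0·(-3)=0, 7+1·(-3)=4, -4+2·(-3)=-10, -2+3·(-3)=-11, 8+4·(-3)=-4) = 4 (attained by i=1)
p(6) = max(0+0·6=0, 7+1·6=13, -4+2·6=8, -2+3·6=16, 8+4·6=32) = 32 (attained by i=4)
Answer: p(-6) = 1; p(-2) = 5; p(-3) = 4; p(6) = 32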